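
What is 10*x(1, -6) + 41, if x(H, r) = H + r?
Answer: -9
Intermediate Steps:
10*x(1, -6) + 41 = 10*(1 - 6) + 41 = 10*(-5) + 41 = -50 + 41 = -9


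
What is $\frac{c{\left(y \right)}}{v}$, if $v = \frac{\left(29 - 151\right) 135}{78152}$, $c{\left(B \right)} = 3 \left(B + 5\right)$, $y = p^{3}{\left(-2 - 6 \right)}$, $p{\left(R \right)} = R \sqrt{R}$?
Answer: $- \frac{39076}{549} - \frac{320110592 i \sqrt{2}}{2745} \approx -71.177 - 1.6492 \cdot 10^{5} i$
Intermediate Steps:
$p{\left(R \right)} = R^{\frac{3}{2}}$
$y = 8192 i \sqrt{2}$ ($y = \left(\left(-2 - 6\right)^{\frac{3}{2}}\right)^{3} = \left(\left(-8\right)^{\frac{3}{2}}\right)^{3} = \left(- 16 i \sqrt{2}\right)^{3} = 8192 i \sqrt{2} \approx 11585.0 i$)
$c{\left(B \right)} = 15 + 3 B$ ($c{\left(B \right)} = 3 \left(5 + B\right) = 15 + 3 B$)
$v = - \frac{8235}{39076}$ ($v = \left(-122\right) 135 \cdot \frac{1}{78152} = \left(-16470\right) \frac{1}{78152} = - \frac{8235}{39076} \approx -0.21074$)
$\frac{c{\left(y \right)}}{v} = \frac{15 + 3 \cdot 8192 i \sqrt{2}}{- \frac{8235}{39076}} = \left(15 + 24576 i \sqrt{2}\right) \left(- \frac{39076}{8235}\right) = - \frac{39076}{549} - \frac{320110592 i \sqrt{2}}{2745}$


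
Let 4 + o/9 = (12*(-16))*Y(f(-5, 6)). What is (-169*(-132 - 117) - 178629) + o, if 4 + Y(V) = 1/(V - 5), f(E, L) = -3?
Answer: -129456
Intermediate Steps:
Y(V) = -4 + 1/(-5 + V) (Y(V) = -4 + 1/(V - 5) = -4 + 1/(-5 + V))
o = 7092 (o = -36 + 9*((12*(-16))*((21 - 4*(-3))/(-5 - 3))) = -36 + 9*(-192*(21 + 12)/(-8)) = -36 + 9*(-(-24)*33) = -36 + 9*(-192*(-33/8)) = -36 + 9*792 = -36 + 7128 = 7092)
(-169*(-132 - 117) - 178629) + o = (-169*(-132 - 117) - 178629) + 7092 = (-169*(-249) - 178629) + 7092 = (42081 - 178629) + 7092 = -136548 + 7092 = -129456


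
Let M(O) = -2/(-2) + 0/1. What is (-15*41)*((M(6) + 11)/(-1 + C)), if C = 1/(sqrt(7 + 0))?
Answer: 8610 + 1230*sqrt(7) ≈ 11864.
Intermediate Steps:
M(O) = 1 (M(O) = -2*(-1/2) + 0*1 = 1 + 0 = 1)
C = sqrt(7)/7 (C = 1/(sqrt(7)) = sqrt(7)/7 ≈ 0.37796)
(-15*41)*((M(6) + 11)/(-1 + C)) = (-15*41)*((1 + 11)/(-1 + sqrt(7)/7)) = -7380/(-1 + sqrt(7)/7)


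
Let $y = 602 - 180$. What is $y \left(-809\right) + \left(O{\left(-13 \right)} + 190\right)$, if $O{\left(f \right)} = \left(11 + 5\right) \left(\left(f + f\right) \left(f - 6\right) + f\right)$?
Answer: $-333512$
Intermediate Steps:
$y = 422$
$O{\left(f \right)} = 16 f + 32 f \left(-6 + f\right)$ ($O{\left(f \right)} = 16 \left(2 f \left(-6 + f\right) + f\right) = 16 \left(f + 2 f \left(-6 + f\right)\right) = 16 f + 32 f \left(-6 + f\right)$)
$y \left(-809\right) + \left(O{\left(-13 \right)} + 190\right) = 422 \left(-809\right) + \left(16 \left(-13\right) \left(-11 + 2 \left(-13\right)\right) + 190\right) = -341398 + \left(16 \left(-13\right) \left(-11 - 26\right) + 190\right) = -341398 + \left(16 \left(-13\right) \left(-37\right) + 190\right) = -341398 + \left(7696 + 190\right) = -341398 + 7886 = -333512$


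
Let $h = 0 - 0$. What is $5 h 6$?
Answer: $0$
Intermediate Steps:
$h = 0$ ($h = 0 + 0 = 0$)
$5 h 6 = 5 \cdot 0 \cdot 6 = 0 \cdot 6 = 0$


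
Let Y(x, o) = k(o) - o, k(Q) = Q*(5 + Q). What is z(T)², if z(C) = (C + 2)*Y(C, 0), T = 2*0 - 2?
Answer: 0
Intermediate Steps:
T = -2 (T = 0 - 2 = -2)
Y(x, o) = -o + o*(5 + o) (Y(x, o) = o*(5 + o) - o = -o + o*(5 + o))
z(C) = 0 (z(C) = (C + 2)*(0*(4 + 0)) = (2 + C)*(0*4) = (2 + C)*0 = 0)
z(T)² = 0² = 0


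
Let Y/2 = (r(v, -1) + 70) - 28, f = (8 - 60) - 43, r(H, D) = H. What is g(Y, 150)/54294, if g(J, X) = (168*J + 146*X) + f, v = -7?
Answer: 33565/54294 ≈ 0.61821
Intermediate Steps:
f = -95 (f = -52 - 43 = -95)
Y = 70 (Y = 2*((-7 + 70) - 28) = 2*(63 - 28) = 2*35 = 70)
g(J, X) = -95 + 146*X + 168*J (g(J, X) = (168*J + 146*X) - 95 = (146*X + 168*J) - 95 = -95 + 146*X + 168*J)
g(Y, 150)/54294 = (-95 + 146*150 + 168*70)/54294 = (-95 + 21900 + 11760)*(1/54294) = 33565*(1/54294) = 33565/54294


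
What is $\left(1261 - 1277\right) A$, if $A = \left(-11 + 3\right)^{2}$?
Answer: $-1024$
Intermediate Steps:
$A = 64$ ($A = \left(-8\right)^{2} = 64$)
$\left(1261 - 1277\right) A = \left(1261 - 1277\right) 64 = \left(-16\right) 64 = -1024$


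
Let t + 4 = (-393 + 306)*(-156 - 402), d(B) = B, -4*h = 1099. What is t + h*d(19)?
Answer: 173287/4 ≈ 43322.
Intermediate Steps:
h = -1099/4 (h = -¼*1099 = -1099/4 ≈ -274.75)
t = 48542 (t = -4 + (-393 + 306)*(-156 - 402) = -4 - 87*(-558) = -4 + 48546 = 48542)
t + h*d(19) = 48542 - 1099/4*19 = 48542 - 20881/4 = 173287/4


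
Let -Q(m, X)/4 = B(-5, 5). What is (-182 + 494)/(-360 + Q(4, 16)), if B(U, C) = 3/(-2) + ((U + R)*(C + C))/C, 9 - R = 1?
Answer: -52/63 ≈ -0.82540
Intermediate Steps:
R = 8 (R = 9 - 1*1 = 9 - 1 = 8)
B(U, C) = 29/2 + 2*U (B(U, C) = 3/(-2) + ((U + 8)*(C + C))/C = 3*(-1/2) + ((8 + U)*(2*C))/C = -3/2 + (2*C*(8 + U))/C = -3/2 + (16 + 2*U) = 29/2 + 2*U)
Q(m, X) = -18 (Q(m, X) = -4*(29/2 + 2*(-5)) = -4*(29/2 - 10) = -4*9/2 = -18)
(-182 + 494)/(-360 + Q(4, 16)) = (-182 + 494)/(-360 - 18) = 312/(-378) = 312*(-1/378) = -52/63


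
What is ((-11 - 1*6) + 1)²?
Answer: 256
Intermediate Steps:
((-11 - 1*6) + 1)² = ((-11 - 6) + 1)² = (-17 + 1)² = (-16)² = 256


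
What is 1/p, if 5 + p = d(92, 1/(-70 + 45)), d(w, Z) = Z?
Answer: -25/126 ≈ -0.19841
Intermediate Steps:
p = -126/25 (p = -5 + 1/(-70 + 45) = -5 + 1/(-25) = -5 - 1/25 = -126/25 ≈ -5.0400)
1/p = 1/(-126/25) = -25/126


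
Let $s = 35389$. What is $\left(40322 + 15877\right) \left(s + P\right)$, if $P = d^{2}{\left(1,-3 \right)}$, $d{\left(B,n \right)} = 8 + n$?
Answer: $1990231386$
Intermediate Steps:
$P = 25$ ($P = \left(8 - 3\right)^{2} = 5^{2} = 25$)
$\left(40322 + 15877\right) \left(s + P\right) = \left(40322 + 15877\right) \left(35389 + 25\right) = 56199 \cdot 35414 = 1990231386$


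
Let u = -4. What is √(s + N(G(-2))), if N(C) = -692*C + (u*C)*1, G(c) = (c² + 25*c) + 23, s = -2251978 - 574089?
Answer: I*√2810059 ≈ 1676.3*I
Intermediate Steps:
s = -2826067
G(c) = 23 + c² + 25*c
N(C) = -696*C (N(C) = -692*C - 4*C*1 = -692*C - 4*C = -696*C)
√(s + N(G(-2))) = √(-2826067 - 696*(23 + (-2)² + 25*(-2))) = √(-2826067 - 696*(23 + 4 - 50)) = √(-2826067 - 696*(-23)) = √(-2826067 + 16008) = √(-2810059) = I*√2810059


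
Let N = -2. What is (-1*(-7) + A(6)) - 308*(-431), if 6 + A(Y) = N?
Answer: 132747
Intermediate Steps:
A(Y) = -8 (A(Y) = -6 - 2 = -8)
(-1*(-7) + A(6)) - 308*(-431) = (-1*(-7) - 8) - 308*(-431) = (7 - 8) + 132748 = -1 + 132748 = 132747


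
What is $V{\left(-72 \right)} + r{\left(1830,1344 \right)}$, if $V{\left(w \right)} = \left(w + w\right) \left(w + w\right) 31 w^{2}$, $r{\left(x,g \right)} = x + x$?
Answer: $3332361804$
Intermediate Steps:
$r{\left(x,g \right)} = 2 x$
$V{\left(w \right)} = 124 w^{4}$ ($V{\left(w \right)} = 2 w 2 w 31 w^{2} = 4 w^{2} \cdot 31 w^{2} = 124 w^{4}$)
$V{\left(-72 \right)} + r{\left(1830,1344 \right)} = 124 \left(-72\right)^{4} + 2 \cdot 1830 = 124 \cdot 26873856 + 3660 = 3332358144 + 3660 = 3332361804$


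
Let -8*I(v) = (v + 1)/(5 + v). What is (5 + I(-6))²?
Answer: 1225/64 ≈ 19.141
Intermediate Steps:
I(v) = -(1 + v)/(8*(5 + v)) (I(v) = -(v + 1)/(8*(5 + v)) = -(1 + v)/(8*(5 + v)))
(5 + I(-6))² = (5 + (-1 - 1*(-6))/(8*(5 - 6)))² = (5 + (⅛)*(-1 + 6)/(-1))² = (5 + (⅛)*(-1)*5)² = (5 - 5/8)² = (35/8)² = 1225/64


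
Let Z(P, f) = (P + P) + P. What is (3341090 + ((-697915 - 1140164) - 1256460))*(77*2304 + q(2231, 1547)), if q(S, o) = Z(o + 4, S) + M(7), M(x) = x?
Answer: 44889047468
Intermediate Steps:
Z(P, f) = 3*P (Z(P, f) = 2*P + P = 3*P)
q(S, o) = 19 + 3*o (q(S, o) = 3*(o + 4) + 7 = 3*(4 + o) + 7 = (12 + 3*o) + 7 = 19 + 3*o)
(3341090 + ((-697915 - 1140164) - 1256460))*(77*2304 + q(2231, 1547)) = (3341090 + ((-697915 - 1140164) - 1256460))*(77*2304 + (19 + 3*1547)) = (3341090 + (-1838079 - 1256460))*(177408 + (19 + 4641)) = (3341090 - 3094539)*(177408 + 4660) = 246551*182068 = 44889047468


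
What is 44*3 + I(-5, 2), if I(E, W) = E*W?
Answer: 122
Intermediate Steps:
44*3 + I(-5, 2) = 44*3 - 5*2 = 132 - 10 = 122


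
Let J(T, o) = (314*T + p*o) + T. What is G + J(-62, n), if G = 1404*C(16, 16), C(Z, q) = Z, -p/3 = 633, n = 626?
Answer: -1185840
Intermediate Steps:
p = -1899 (p = -3*633 = -1899)
J(T, o) = -1899*o + 315*T (J(T, o) = (314*T - 1899*o) + T = (-1899*o + 314*T) + T = -1899*o + 315*T)
G = 22464 (G = 1404*16 = 22464)
G + J(-62, n) = 22464 + (-1899*626 + 315*(-62)) = 22464 + (-1188774 - 19530) = 22464 - 1208304 = -1185840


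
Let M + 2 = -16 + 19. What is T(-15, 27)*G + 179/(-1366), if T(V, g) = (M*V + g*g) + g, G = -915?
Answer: -926168669/1366 ≈ -6.7802e+5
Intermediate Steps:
M = 1 (M = -2 + (-16 + 19) = -2 + 3 = 1)
T(V, g) = V + g + g² (T(V, g) = (1*V + g*g) + g = (V + g²) + g = V + g + g²)
T(-15, 27)*G + 179/(-1366) = (-15 + 27 + 27²)*(-915) + 179/(-1366) = (-15 + 27 + 729)*(-915) + 179*(-1/1366) = 741*(-915) - 179/1366 = -678015 - 179/1366 = -926168669/1366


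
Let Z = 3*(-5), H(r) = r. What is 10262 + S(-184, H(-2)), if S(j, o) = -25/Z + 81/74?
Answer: 2278777/222 ≈ 10265.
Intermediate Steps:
Z = -15
S(j, o) = 613/222 (S(j, o) = -25/(-15) + 81/74 = -25*(-1/15) + 81*(1/74) = 5/3 + 81/74 = 613/222)
10262 + S(-184, H(-2)) = 10262 + 613/222 = 2278777/222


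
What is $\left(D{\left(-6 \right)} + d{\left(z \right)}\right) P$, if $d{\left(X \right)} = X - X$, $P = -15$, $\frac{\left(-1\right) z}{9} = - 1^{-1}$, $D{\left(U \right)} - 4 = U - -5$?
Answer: $-45$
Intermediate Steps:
$D{\left(U \right)} = 9 + U$ ($D{\left(U \right)} = 4 + \left(U - -5\right) = 4 + \left(U + 5\right) = 4 + \left(5 + U\right) = 9 + U$)
$z = 9$ ($z = - 9 \left(- 1^{-1}\right) = - 9 \left(\left(-1\right) 1\right) = \left(-9\right) \left(-1\right) = 9$)
$d{\left(X \right)} = 0$
$\left(D{\left(-6 \right)} + d{\left(z \right)}\right) P = \left(\left(9 - 6\right) + 0\right) \left(-15\right) = \left(3 + 0\right) \left(-15\right) = 3 \left(-15\right) = -45$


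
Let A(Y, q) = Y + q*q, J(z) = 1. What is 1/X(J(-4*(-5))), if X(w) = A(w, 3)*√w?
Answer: ⅒ ≈ 0.10000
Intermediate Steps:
A(Y, q) = Y + q²
X(w) = √w*(9 + w) (X(w) = (w + 3²)*√w = (w + 9)*√w = (9 + w)*√w = √w*(9 + w))
1/X(J(-4*(-5))) = 1/(√1*(9 + 1)) = 1/(1*10) = 1/10 = ⅒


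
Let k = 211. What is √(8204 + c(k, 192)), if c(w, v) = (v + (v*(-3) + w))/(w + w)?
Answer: √1460928130/422 ≈ 90.574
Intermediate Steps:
c(w, v) = (w - 2*v)/(2*w) (c(w, v) = (v + (-3*v + w))/((2*w)) = (v + (w - 3*v))*(1/(2*w)) = (w - 2*v)*(1/(2*w)) = (w - 2*v)/(2*w))
√(8204 + c(k, 192)) = √(8204 + ((½)*211 - 1*192)/211) = √(8204 + (211/2 - 192)/211) = √(8204 + (1/211)*(-173/2)) = √(8204 - 173/422) = √(3461915/422) = √1460928130/422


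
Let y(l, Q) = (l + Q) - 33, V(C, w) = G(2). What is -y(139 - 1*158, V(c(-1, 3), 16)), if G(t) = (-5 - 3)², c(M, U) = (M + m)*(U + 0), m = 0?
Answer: -12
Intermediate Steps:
c(M, U) = M*U (c(M, U) = (M + 0)*(U + 0) = M*U)
G(t) = 64 (G(t) = (-8)² = 64)
V(C, w) = 64
y(l, Q) = -33 + Q + l (y(l, Q) = (Q + l) - 33 = -33 + Q + l)
-y(139 - 1*158, V(c(-1, 3), 16)) = -(-33 + 64 + (139 - 1*158)) = -(-33 + 64 + (139 - 158)) = -(-33 + 64 - 19) = -1*12 = -12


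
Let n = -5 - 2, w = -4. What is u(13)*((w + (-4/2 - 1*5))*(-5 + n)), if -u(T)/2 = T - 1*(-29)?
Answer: -11088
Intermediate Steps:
n = -7
u(T) = -58 - 2*T (u(T) = -2*(T - 1*(-29)) = -2*(T + 29) = -2*(29 + T) = -58 - 2*T)
u(13)*((w + (-4/2 - 1*5))*(-5 + n)) = (-58 - 2*13)*((-4 + (-4/2 - 1*5))*(-5 - 7)) = (-58 - 26)*((-4 + (-4*½ - 5))*(-12)) = -84*(-4 + (-2 - 5))*(-12) = -84*(-4 - 7)*(-12) = -(-924)*(-12) = -84*132 = -11088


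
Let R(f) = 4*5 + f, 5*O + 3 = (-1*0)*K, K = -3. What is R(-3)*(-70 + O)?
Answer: -6001/5 ≈ -1200.2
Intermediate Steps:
O = -⅗ (O = -⅗ + (-1*0*(-3))/5 = -⅗ + (0*(-3))/5 = -⅗ + (⅕)*0 = -⅗ + 0 = -⅗ ≈ -0.60000)
R(f) = 20 + f
R(-3)*(-70 + O) = (20 - 3)*(-70 - ⅗) = 17*(-353/5) = -6001/5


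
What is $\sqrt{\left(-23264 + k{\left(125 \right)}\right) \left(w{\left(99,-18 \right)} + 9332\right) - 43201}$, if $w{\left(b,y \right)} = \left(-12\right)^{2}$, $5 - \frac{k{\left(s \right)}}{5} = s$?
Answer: $i \sqrt{226178465} \approx 15039.0 i$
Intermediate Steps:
$k{\left(s \right)} = 25 - 5 s$
$w{\left(b,y \right)} = 144$
$\sqrt{\left(-23264 + k{\left(125 \right)}\right) \left(w{\left(99,-18 \right)} + 9332\right) - 43201} = \sqrt{\left(-23264 + \left(25 - 625\right)\right) \left(144 + 9332\right) - 43201} = \sqrt{\left(-23264 + \left(25 - 625\right)\right) 9476 - 43201} = \sqrt{\left(-23264 - 600\right) 9476 - 43201} = \sqrt{\left(-23864\right) 9476 - 43201} = \sqrt{-226135264 - 43201} = \sqrt{-226178465} = i \sqrt{226178465}$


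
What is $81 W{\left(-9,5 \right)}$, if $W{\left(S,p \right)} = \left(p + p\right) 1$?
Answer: $810$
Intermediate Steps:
$W{\left(S,p \right)} = 2 p$ ($W{\left(S,p \right)} = 2 p 1 = 2 p$)
$81 W{\left(-9,5 \right)} = 81 \cdot 2 \cdot 5 = 81 \cdot 10 = 810$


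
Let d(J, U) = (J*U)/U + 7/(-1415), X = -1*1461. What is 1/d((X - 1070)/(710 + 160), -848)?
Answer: -246210/717491 ≈ -0.34315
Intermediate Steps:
X = -1461
d(J, U) = -7/1415 + J (d(J, U) = J + 7*(-1/1415) = J - 7/1415 = -7/1415 + J)
1/d((X - 1070)/(710 + 160), -848) = 1/(-7/1415 + (-1461 - 1070)/(710 + 160)) = 1/(-7/1415 - 2531/870) = 1/(-717491/246210) = -246210/717491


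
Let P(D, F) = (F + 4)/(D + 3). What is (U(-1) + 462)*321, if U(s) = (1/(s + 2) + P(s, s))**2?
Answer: 601233/4 ≈ 1.5031e+5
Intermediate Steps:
P(D, F) = (4 + F)/(3 + D)
U(s) = (1/(2 + s) + (4 + s)/(3 + s))**2 (U(s) = (1/(s + 2) + (4 + s)/(3 + s))**2 = (1/(2 + s) + (4 + s)/(3 + s))**2)
(U(-1) + 462)*321 = ((11 + (-1)**2 + 7*(-1))**2/((2 - 1)**2*(3 - 1)**2) + 462)*321 = ((11 + 1 - 7)**2/(1**2*2**2) + 462)*321 = (1*(1/4)*5**2 + 462)*321 = (1*(1/4)*25 + 462)*321 = (25/4 + 462)*321 = (1873/4)*321 = 601233/4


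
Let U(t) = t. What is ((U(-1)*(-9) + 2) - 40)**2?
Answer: 841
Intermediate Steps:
((U(-1)*(-9) + 2) - 40)**2 = ((-1*(-9) + 2) - 40)**2 = ((9 + 2) - 40)**2 = (11 - 40)**2 = (-29)**2 = 841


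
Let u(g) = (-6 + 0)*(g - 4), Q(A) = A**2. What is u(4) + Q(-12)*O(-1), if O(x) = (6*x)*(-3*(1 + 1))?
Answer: 5184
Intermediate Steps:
O(x) = -36*x (O(x) = (6*x)*(-3*2) = (6*x)*(-6) = -36*x)
u(g) = 24 - 6*g (u(g) = -6*(-4 + g) = 24 - 6*g)
u(4) + Q(-12)*O(-1) = (24 - 6*4) + (-12)**2*(-36*(-1)) = (24 - 24) + 144*36 = 0 + 5184 = 5184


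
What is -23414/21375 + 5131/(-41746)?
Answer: -1087115969/892320750 ≈ -1.2183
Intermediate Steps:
-23414/21375 + 5131/(-41746) = -23414*1/21375 + 5131*(-1/41746) = -23414/21375 - 5131/41746 = -1087115969/892320750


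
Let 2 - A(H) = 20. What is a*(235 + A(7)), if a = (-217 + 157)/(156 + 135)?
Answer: -4340/97 ≈ -44.742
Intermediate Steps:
a = -20/97 (a = -60/291 = -60*1/291 = -20/97 ≈ -0.20619)
A(H) = -18 (A(H) = 2 - 1*20 = 2 - 20 = -18)
a*(235 + A(7)) = -20*(235 - 18)/97 = -20/97*217 = -4340/97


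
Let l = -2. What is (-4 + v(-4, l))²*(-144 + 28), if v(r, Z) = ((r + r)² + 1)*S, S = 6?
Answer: -17283536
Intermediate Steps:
v(r, Z) = 6 + 24*r² (v(r, Z) = ((r + r)² + 1)*6 = ((2*r)² + 1)*6 = (4*r² + 1)*6 = (1 + 4*r²)*6 = 6 + 24*r²)
(-4 + v(-4, l))²*(-144 + 28) = (-4 + (6 + 24*(-4)²))²*(-144 + 28) = (-4 + (6 + 24*16))²*(-116) = (-4 + (6 + 384))²*(-116) = (-4 + 390)²*(-116) = 386²*(-116) = 148996*(-116) = -17283536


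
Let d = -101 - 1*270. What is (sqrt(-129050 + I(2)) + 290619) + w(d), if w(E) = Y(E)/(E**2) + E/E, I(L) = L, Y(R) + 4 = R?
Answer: 40001227045/137641 + 2*I*sqrt(32262) ≈ 2.9062e+5 + 359.23*I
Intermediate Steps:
Y(R) = -4 + R
d = -371 (d = -101 - 270 = -371)
w(E) = 1 + (-4 + E)/E**2 (w(E) = (-4 + E)/(E**2) + E/E = (-4 + E)/E**2 + 1 = 1 + (-4 + E)/E**2)
(sqrt(-129050 + I(2)) + 290619) + w(d) = (sqrt(-129050 + 2) + 290619) + (-4 - 371 + (-371)**2)/(-371)**2 = (sqrt(-129048) + 290619) + (-4 - 371 + 137641)/137641 = (2*I*sqrt(32262) + 290619) + (1/137641)*137266 = (290619 + 2*I*sqrt(32262)) + 137266/137641 = 40001227045/137641 + 2*I*sqrt(32262)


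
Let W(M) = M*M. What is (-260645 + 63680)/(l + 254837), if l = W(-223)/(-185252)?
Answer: -2432544012/3147267613 ≈ -0.77291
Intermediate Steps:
W(M) = M²
l = -49729/185252 (l = (-223)²/(-185252) = 49729*(-1/185252) = -49729/185252 ≈ -0.26844)
(-260645 + 63680)/(l + 254837) = (-260645 + 63680)/(-49729/185252 + 254837) = -196965/47209014195/185252 = -196965*185252/47209014195 = -2432544012/3147267613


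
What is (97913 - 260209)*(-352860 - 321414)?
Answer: 109431973104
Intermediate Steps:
(97913 - 260209)*(-352860 - 321414) = -162296*(-674274) = 109431973104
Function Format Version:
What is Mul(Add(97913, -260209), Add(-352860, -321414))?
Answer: 109431973104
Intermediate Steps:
Mul(Add(97913, -260209), Add(-352860, -321414)) = Mul(-162296, -674274) = 109431973104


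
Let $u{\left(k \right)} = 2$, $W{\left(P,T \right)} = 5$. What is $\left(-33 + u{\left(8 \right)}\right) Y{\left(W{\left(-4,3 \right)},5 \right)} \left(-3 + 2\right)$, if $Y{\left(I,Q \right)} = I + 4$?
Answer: $279$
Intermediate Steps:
$Y{\left(I,Q \right)} = 4 + I$
$\left(-33 + u{\left(8 \right)}\right) Y{\left(W{\left(-4,3 \right)},5 \right)} \left(-3 + 2\right) = \left(-33 + 2\right) \left(4 + 5\right) \left(-3 + 2\right) = - 31 \cdot 9 \left(-1\right) = \left(-31\right) \left(-9\right) = 279$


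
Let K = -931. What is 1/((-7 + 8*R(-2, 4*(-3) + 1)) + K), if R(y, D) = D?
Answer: -1/1026 ≈ -0.00097466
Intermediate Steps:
1/((-7 + 8*R(-2, 4*(-3) + 1)) + K) = 1/((-7 + 8*(4*(-3) + 1)) - 931) = 1/((-7 + 8*(-12 + 1)) - 931) = 1/((-7 + 8*(-11)) - 931) = 1/((-7 - 88) - 931) = 1/(-95 - 931) = 1/(-1026) = -1/1026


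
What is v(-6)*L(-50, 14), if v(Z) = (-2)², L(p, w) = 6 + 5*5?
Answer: 124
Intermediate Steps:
L(p, w) = 31 (L(p, w) = 6 + 25 = 31)
v(Z) = 4
v(-6)*L(-50, 14) = 4*31 = 124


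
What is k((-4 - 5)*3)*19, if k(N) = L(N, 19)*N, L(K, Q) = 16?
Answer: -8208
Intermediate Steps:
k(N) = 16*N
k((-4 - 5)*3)*19 = (16*((-4 - 5)*3))*19 = (16*(-9*3))*19 = (16*(-27))*19 = -432*19 = -8208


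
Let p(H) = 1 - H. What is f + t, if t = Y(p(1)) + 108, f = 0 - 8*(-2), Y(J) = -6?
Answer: 118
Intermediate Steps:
f = 16 (f = 0 + 16 = 16)
t = 102 (t = -6 + 108 = 102)
f + t = 16 + 102 = 118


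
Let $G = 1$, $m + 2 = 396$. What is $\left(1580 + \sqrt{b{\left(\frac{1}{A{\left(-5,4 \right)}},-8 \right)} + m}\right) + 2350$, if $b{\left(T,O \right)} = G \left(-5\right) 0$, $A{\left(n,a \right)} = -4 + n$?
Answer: $3930 + \sqrt{394} \approx 3949.8$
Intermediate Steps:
$m = 394$ ($m = -2 + 396 = 394$)
$b{\left(T,O \right)} = 0$ ($b{\left(T,O \right)} = 1 \left(-5\right) 0 = \left(-5\right) 0 = 0$)
$\left(1580 + \sqrt{b{\left(\frac{1}{A{\left(-5,4 \right)}},-8 \right)} + m}\right) + 2350 = \left(1580 + \sqrt{0 + 394}\right) + 2350 = \left(1580 + \sqrt{394}\right) + 2350 = 3930 + \sqrt{394}$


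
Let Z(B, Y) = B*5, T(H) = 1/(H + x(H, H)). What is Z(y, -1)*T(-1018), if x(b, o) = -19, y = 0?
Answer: 0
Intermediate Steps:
T(H) = 1/(-19 + H) (T(H) = 1/(H - 19) = 1/(-19 + H))
Z(B, Y) = 5*B
Z(y, -1)*T(-1018) = (5*0)/(-19 - 1018) = 0/(-1037) = 0*(-1/1037) = 0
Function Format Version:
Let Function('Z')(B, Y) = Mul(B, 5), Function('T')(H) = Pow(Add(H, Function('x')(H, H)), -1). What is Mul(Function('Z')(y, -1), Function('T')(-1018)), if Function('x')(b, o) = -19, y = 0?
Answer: 0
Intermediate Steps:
Function('T')(H) = Pow(Add(-19, H), -1) (Function('T')(H) = Pow(Add(H, -19), -1) = Pow(Add(-19, H), -1))
Function('Z')(B, Y) = Mul(5, B)
Mul(Function('Z')(y, -1), Function('T')(-1018)) = Mul(Mul(5, 0), Pow(Add(-19, -1018), -1)) = Mul(0, Pow(-1037, -1)) = Mul(0, Rational(-1, 1037)) = 0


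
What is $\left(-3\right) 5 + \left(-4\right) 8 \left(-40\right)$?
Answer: $1265$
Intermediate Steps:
$\left(-3\right) 5 + \left(-4\right) 8 \left(-40\right) = -15 - -1280 = -15 + 1280 = 1265$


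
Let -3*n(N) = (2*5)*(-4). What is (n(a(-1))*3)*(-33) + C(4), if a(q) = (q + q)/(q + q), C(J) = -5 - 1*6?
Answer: -1331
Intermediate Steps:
C(J) = -11 (C(J) = -5 - 6 = -11)
a(q) = 1 (a(q) = (2*q)/((2*q)) = (2*q)*(1/(2*q)) = 1)
n(N) = 40/3 (n(N) = -2*5*(-4)/3 = -10*(-4)/3 = -1/3*(-40) = 40/3)
(n(a(-1))*3)*(-33) + C(4) = ((40/3)*3)*(-33) - 11 = 40*(-33) - 11 = -1320 - 11 = -1331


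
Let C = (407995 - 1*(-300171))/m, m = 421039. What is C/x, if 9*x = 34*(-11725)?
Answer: -3186747/83923598675 ≈ -3.7972e-5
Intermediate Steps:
C = 708166/421039 (C = (407995 - 1*(-300171))/421039 = (407995 + 300171)*(1/421039) = 708166*(1/421039) = 708166/421039 ≈ 1.6819)
x = -398650/9 (x = (34*(-11725))/9 = (⅑)*(-398650) = -398650/9 ≈ -44294.)
C/x = 708166/(421039*(-398650/9)) = (708166/421039)*(-9/398650) = -3186747/83923598675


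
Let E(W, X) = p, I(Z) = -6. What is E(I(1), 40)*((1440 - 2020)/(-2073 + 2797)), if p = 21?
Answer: -3045/181 ≈ -16.823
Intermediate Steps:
E(W, X) = 21
E(I(1), 40)*((1440 - 2020)/(-2073 + 2797)) = 21*((1440 - 2020)/(-2073 + 2797)) = 21*(-580/724) = 21*(-580*1/724) = 21*(-145/181) = -3045/181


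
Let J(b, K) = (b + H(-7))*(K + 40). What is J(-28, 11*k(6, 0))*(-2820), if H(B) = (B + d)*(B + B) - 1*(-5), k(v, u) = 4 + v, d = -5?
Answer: -61335000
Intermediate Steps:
H(B) = 5 + 2*B*(-5 + B) (H(B) = (B - 5)*(B + B) - 1*(-5) = (-5 + B)*(2*B) + 5 = 2*B*(-5 + B) + 5 = 5 + 2*B*(-5 + B))
J(b, K) = (40 + K)*(173 + b) (J(b, K) = (b + (5 - 10*(-7) + 2*(-7)²))*(K + 40) = (b + (5 + 70 + 2*49))*(40 + K) = (b + (5 + 70 + 98))*(40 + K) = (b + 173)*(40 + K) = (173 + b)*(40 + K) = (40 + K)*(173 + b))
J(-28, 11*k(6, 0))*(-2820) = (6920 + 40*(-28) + 173*(11*(4 + 6)) + (11*(4 + 6))*(-28))*(-2820) = (6920 - 1120 + 173*(11*10) + (11*10)*(-28))*(-2820) = (6920 - 1120 + 173*110 + 110*(-28))*(-2820) = (6920 - 1120 + 19030 - 3080)*(-2820) = 21750*(-2820) = -61335000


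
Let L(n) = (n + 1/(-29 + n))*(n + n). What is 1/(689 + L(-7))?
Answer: 18/14173 ≈ 0.0012700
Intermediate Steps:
L(n) = 2*n*(n + 1/(-29 + n)) (L(n) = (n + 1/(-29 + n))*(2*n) = 2*n*(n + 1/(-29 + n)))
1/(689 + L(-7)) = 1/(689 + 2*(-7)*(1 + (-7)² - 29*(-7))/(-29 - 7)) = 1/(689 + 2*(-7)*(1 + 49 + 203)/(-36)) = 1/(689 + 2*(-7)*(-1/36)*253) = 1/(689 + 1771/18) = 1/(14173/18) = 18/14173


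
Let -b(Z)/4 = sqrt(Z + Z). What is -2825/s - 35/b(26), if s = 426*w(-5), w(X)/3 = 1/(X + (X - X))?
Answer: 14125/1278 + 35*sqrt(13)/104 ≈ 12.266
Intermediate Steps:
b(Z) = -4*sqrt(2)*sqrt(Z) (b(Z) = -4*sqrt(Z + Z) = -4*sqrt(2)*sqrt(Z))
w(X) = 3/X (w(X) = 3/(X + (X - X)) = 3/(X + 0) = 3/X)
s = -1278/5 (s = 426*(3/(-5)) = 426*(3*(-1/5)) = 426*(-3/5) = -1278/5 ≈ -255.60)
-2825/s - 35/b(26) = -2825/(-1278/5) - 35*(-sqrt(13)/104) = -2825*(-5/1278) - 35*(-sqrt(13)/104) = 14125/1278 - (-35)*sqrt(13)/104 = 14125/1278 + 35*sqrt(13)/104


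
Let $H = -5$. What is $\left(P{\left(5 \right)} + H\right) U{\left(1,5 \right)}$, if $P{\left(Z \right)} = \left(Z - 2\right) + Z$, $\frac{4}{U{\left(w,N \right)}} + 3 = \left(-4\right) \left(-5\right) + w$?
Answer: $\frac{2}{3} \approx 0.66667$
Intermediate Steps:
$U{\left(w,N \right)} = \frac{4}{17 + w}$ ($U{\left(w,N \right)} = \frac{4}{-3 + \left(\left(-4\right) \left(-5\right) + w\right)} = \frac{4}{-3 + \left(20 + w\right)} = \frac{4}{17 + w}$)
$P{\left(Z \right)} = -2 + 2 Z$ ($P{\left(Z \right)} = \left(-2 + Z\right) + Z = -2 + 2 Z$)
$\left(P{\left(5 \right)} + H\right) U{\left(1,5 \right)} = \left(\left(-2 + 2 \cdot 5\right) - 5\right) \frac{4}{17 + 1} = \left(\left(-2 + 10\right) - 5\right) \frac{4}{18} = \left(8 - 5\right) 4 \cdot \frac{1}{18} = 3 \cdot \frac{2}{9} = \frac{2}{3}$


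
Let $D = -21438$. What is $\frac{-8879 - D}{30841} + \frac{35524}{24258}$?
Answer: $\frac{700125953}{374070489} \approx 1.8716$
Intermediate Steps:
$\frac{-8879 - D}{30841} + \frac{35524}{24258} = \frac{-8879 - -21438}{30841} + \frac{35524}{24258} = \left(-8879 + 21438\right) \frac{1}{30841} + 35524 \cdot \frac{1}{24258} = 12559 \cdot \frac{1}{30841} + \frac{17762}{12129} = \frac{12559}{30841} + \frac{17762}{12129} = \frac{700125953}{374070489}$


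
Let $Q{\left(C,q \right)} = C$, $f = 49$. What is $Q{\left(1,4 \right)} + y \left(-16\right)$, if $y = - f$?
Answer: $785$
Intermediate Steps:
$y = -49$ ($y = \left(-1\right) 49 = -49$)
$Q{\left(1,4 \right)} + y \left(-16\right) = 1 - -784 = 1 + 784 = 785$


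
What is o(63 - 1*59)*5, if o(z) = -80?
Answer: -400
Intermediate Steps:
o(63 - 1*59)*5 = -80*5 = -400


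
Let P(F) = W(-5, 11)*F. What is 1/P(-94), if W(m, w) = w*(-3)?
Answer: 1/3102 ≈ 0.00032237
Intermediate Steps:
W(m, w) = -3*w
P(F) = -33*F (P(F) = (-3*11)*F = -33*F)
1/P(-94) = 1/(-33*(-94)) = 1/3102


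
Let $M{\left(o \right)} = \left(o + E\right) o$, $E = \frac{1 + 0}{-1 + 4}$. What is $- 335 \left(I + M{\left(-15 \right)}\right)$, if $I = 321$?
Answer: $-181235$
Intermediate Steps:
$E = \frac{1}{3}$ ($E = 1 \cdot \frac{1}{3} = \frac{1}{3} \approx 0.33333$)
$M{\left(o \right)} = o \left(\frac{1}{3} + o\right)$ ($M{\left(o \right)} = \left(o + \frac{1}{3}\right) o = \left(\frac{1}{3} + o\right) o = o \left(\frac{1}{3} + o\right)$)
$- 335 \left(I + M{\left(-15 \right)}\right) = - 335 \left(321 - 15 \left(\frac{1}{3} - 15\right)\right) = - 335 \left(321 - -220\right) = - 335 \left(321 + 220\right) = \left(-335\right) 541 = -181235$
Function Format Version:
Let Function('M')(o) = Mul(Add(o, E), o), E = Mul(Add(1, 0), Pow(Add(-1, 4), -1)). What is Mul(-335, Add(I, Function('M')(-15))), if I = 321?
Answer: -181235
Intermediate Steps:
E = Rational(1, 3) (E = Mul(1, Pow(3, -1)) = Mul(1, Rational(1, 3)) = Rational(1, 3) ≈ 0.33333)
Function('M')(o) = Mul(o, Add(Rational(1, 3), o)) (Function('M')(o) = Mul(Add(o, Rational(1, 3)), o) = Mul(Add(Rational(1, 3), o), o) = Mul(o, Add(Rational(1, 3), o)))
Mul(-335, Add(I, Function('M')(-15))) = Mul(-335, Add(321, Mul(-15, Add(Rational(1, 3), -15)))) = Mul(-335, Add(321, Mul(-15, Rational(-44, 3)))) = Mul(-335, Add(321, 220)) = Mul(-335, 541) = -181235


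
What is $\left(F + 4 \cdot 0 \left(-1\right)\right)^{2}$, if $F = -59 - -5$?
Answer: $2916$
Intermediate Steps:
$F = -54$ ($F = -59 + 5 = -54$)
$\left(F + 4 \cdot 0 \left(-1\right)\right)^{2} = \left(-54 + 4 \cdot 0 \left(-1\right)\right)^{2} = \left(-54 + 0 \left(-1\right)\right)^{2} = \left(-54 + 0\right)^{2} = \left(-54\right)^{2} = 2916$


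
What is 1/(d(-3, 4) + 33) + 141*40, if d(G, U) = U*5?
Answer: 298921/53 ≈ 5640.0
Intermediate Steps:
d(G, U) = 5*U
1/(d(-3, 4) + 33) + 141*40 = 1/(5*4 + 33) + 141*40 = 1/(20 + 33) + 5640 = 1/53 + 5640 = 298921/53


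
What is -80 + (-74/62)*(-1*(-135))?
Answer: -7475/31 ≈ -241.13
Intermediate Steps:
-80 + (-74/62)*(-1*(-135)) = -80 - 74*1/62*135 = -80 - 37/31*135 = -80 - 4995/31 = -7475/31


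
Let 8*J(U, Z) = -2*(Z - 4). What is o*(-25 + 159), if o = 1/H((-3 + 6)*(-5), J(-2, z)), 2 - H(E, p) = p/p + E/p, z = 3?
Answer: 134/61 ≈ 2.1967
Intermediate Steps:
J(U, Z) = 1 - Z/4 (J(U, Z) = (-2*(Z - 4))/8 = (-2*(-4 + Z))/8 = (8 - 2*Z)/8 = 1 - Z/4)
H(E, p) = 1 - E/p (H(E, p) = 2 - (p/p + E/p) = 2 - (1 + E/p) = 2 + (-1 - E/p) = 1 - E/p)
o = 1/61 (o = 1/(((1 - 1/4*3) - (-3 + 6)*(-5))/(1 - 1/4*3)) = 1/(((1 - 3/4) - 3*(-5))/(1 - 3/4)) = 1/((1/4 - 1*(-15))/(1/4)) = 1/(4*(1/4 + 15)) = 1/(4*(61/4)) = 1/61 ≈ 0.016393)
o*(-25 + 159) = (-25 + 159)/61 = (1/61)*134 = 134/61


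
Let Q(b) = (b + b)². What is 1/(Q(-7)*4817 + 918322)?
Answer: 1/1862454 ≈ 5.3693e-7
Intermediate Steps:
Q(b) = 4*b² (Q(b) = (2*b)² = 4*b²)
1/(Q(-7)*4817 + 918322) = 1/((4*(-7)²)*4817 + 918322) = 1/((4*49)*4817 + 918322) = 1/(196*4817 + 918322) = 1/(944132 + 918322) = 1/1862454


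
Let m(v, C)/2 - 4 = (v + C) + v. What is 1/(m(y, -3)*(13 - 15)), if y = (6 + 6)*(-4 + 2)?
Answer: 1/188 ≈ 0.0053191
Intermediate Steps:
y = -24 (y = 12*(-2) = -24)
m(v, C) = 8 + 2*C + 4*v (m(v, C) = 8 + 2*((v + C) + v) = 8 + 2*((C + v) + v) = 8 + 2*(C + 2*v) = 8 + (2*C + 4*v) = 8 + 2*C + 4*v)
1/(m(y, -3)*(13 - 15)) = 1/((8 + 2*(-3) + 4*(-24))*(13 - 15)) = 1/((8 - 6 - 96)*(-2)) = 1/(-94*(-2)) = 1/188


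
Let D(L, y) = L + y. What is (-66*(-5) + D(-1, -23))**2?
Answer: 93636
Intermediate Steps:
(-66*(-5) + D(-1, -23))**2 = (-66*(-5) + (-1 - 23))**2 = (330 - 24)**2 = 306**2 = 93636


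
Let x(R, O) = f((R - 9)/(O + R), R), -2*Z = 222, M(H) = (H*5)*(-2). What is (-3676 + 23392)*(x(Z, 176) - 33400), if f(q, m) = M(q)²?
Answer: -110153292000/169 ≈ -6.5179e+8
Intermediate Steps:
M(H) = -10*H (M(H) = (5*H)*(-2) = -10*H)
Z = -111 (Z = -½*222 = -111)
f(q, m) = 100*q² (f(q, m) = (-10*q)² = 100*q²)
x(R, O) = 100*(-9 + R)²/(O + R)² (x(R, O) = 100*((R - 9)/(O + R))² = 100*((-9 + R)/(O + R))² = 100*((-9 + R)²/(O + R)²) = 100*(-9 + R)²/(O + R)²)
(-3676 + 23392)*(x(Z, 176) - 33400) = (-3676 + 23392)*(100*(9 - 1*(-111))²/(176 - 111)² - 33400) = 19716*(100*(9 + 111)²/65² - 33400) = 19716*(100*120²*(1/4225) - 33400) = 19716*(100*14400*(1/4225) - 33400) = 19716*(57600/169 - 33400) = 19716*(-5587000/169) = -110153292000/169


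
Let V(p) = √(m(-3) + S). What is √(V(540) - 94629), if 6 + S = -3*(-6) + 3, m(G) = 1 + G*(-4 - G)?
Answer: √(-94629 + √19) ≈ 307.61*I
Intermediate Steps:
S = 15 (S = -6 + (-3*(-6) + 3) = -6 + (18 + 3) = -6 + 21 = 15)
V(p) = √19 (V(p) = √((1 - 1*(-3)² - 4*(-3)) + 15) = √((1 - 1*9 + 12) + 15) = √((1 - 9 + 12) + 15) = √(4 + 15) = √19)
√(V(540) - 94629) = √(√19 - 94629) = √(-94629 + √19)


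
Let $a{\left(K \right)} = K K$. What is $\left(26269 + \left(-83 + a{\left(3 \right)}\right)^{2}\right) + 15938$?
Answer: $47683$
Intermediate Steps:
$a{\left(K \right)} = K^{2}$
$\left(26269 + \left(-83 + a{\left(3 \right)}\right)^{2}\right) + 15938 = \left(26269 + \left(-83 + 3^{2}\right)^{2}\right) + 15938 = \left(26269 + \left(-83 + 9\right)^{2}\right) + 15938 = \left(26269 + \left(-74\right)^{2}\right) + 15938 = \left(26269 + 5476\right) + 15938 = 31745 + 15938 = 47683$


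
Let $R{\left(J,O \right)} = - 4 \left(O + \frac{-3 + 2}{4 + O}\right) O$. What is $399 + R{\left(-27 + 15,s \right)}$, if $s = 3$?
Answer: $\frac{2553}{7} \approx 364.71$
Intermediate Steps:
$R{\left(J,O \right)} = O \left(- 4 O + \frac{4}{4 + O}\right)$ ($R{\left(J,O \right)} = - 4 \left(O - \frac{1}{4 + O}\right) O = \left(- 4 O + \frac{4}{4 + O}\right) O = O \left(- 4 O + \frac{4}{4 + O}\right)$)
$399 + R{\left(-27 + 15,s \right)} = 399 + 4 \cdot 3 \frac{1}{4 + 3} \left(1 - 3^{2} - 12\right) = 399 + 4 \cdot 3 \cdot \frac{1}{7} \left(1 - 9 - 12\right) = 399 + 4 \cdot 3 \cdot \frac{1}{7} \left(-20\right) = 399 - \frac{240}{7} = \frac{2553}{7}$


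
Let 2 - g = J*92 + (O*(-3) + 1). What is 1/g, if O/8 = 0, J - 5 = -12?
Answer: 1/645 ≈ 0.0015504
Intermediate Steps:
J = -7 (J = 5 - 12 = -7)
O = 0 (O = 8*0 = 0)
g = 645 (g = 2 - (-7*92 + (0*(-3) + 1)) = 2 - (-644 + (0 + 1)) = 2 - (-644 + 1) = 2 - 1*(-643) = 2 + 643 = 645)
1/g = 1/645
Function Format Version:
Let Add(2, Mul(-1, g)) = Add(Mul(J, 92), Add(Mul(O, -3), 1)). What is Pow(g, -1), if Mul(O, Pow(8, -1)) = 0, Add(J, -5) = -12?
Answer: Rational(1, 645) ≈ 0.0015504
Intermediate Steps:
J = -7 (J = Add(5, -12) = -7)
O = 0 (O = Mul(8, 0) = 0)
g = 645 (g = Add(2, Mul(-1, Add(Mul(-7, 92), Add(Mul(0, -3), 1)))) = Add(2, Mul(-1, Add(-644, Add(0, 1)))) = Add(2, Mul(-1, Add(-644, 1))) = Add(2, Mul(-1, -643)) = Add(2, 643) = 645)
Pow(g, -1) = Pow(645, -1) = Rational(1, 645)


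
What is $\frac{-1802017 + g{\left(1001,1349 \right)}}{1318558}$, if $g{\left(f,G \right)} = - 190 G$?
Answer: $- \frac{2058327}{1318558} \approx -1.561$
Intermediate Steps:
$\frac{-1802017 + g{\left(1001,1349 \right)}}{1318558} = \frac{-1802017 - 256310}{1318558} = \left(-1802017 - 256310\right) \frac{1}{1318558} = \left(-2058327\right) \frac{1}{1318558} = - \frac{2058327}{1318558}$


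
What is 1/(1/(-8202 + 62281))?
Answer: 54079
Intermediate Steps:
1/(1/(-8202 + 62281)) = 1/(1/54079) = 54079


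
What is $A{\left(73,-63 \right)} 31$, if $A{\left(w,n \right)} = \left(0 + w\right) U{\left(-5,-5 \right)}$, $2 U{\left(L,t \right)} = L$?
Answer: $- \frac{11315}{2} \approx -5657.5$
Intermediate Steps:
$U{\left(L,t \right)} = \frac{L}{2}$
$A{\left(w,n \right)} = - \frac{5 w}{2}$ ($A{\left(w,n \right)} = \left(0 + w\right) \frac{1}{2} \left(-5\right) = w \left(- \frac{5}{2}\right) = - \frac{5 w}{2}$)
$A{\left(73,-63 \right)} 31 = \left(- \frac{5}{2}\right) 73 \cdot 31 = \left(- \frac{365}{2}\right) 31 = - \frac{11315}{2}$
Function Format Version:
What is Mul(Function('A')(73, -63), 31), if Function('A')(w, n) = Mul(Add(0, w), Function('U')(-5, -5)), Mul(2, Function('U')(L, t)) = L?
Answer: Rational(-11315, 2) ≈ -5657.5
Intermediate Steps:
Function('U')(L, t) = Mul(Rational(1, 2), L)
Function('A')(w, n) = Mul(Rational(-5, 2), w) (Function('A')(w, n) = Mul(Add(0, w), Mul(Rational(1, 2), -5)) = Mul(w, Rational(-5, 2)) = Mul(Rational(-5, 2), w))
Mul(Function('A')(73, -63), 31) = Mul(Mul(Rational(-5, 2), 73), 31) = Mul(Rational(-365, 2), 31) = Rational(-11315, 2)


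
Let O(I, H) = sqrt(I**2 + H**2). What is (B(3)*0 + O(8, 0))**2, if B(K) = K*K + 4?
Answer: 64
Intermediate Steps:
B(K) = 4 + K**2 (B(K) = K**2 + 4 = 4 + K**2)
O(I, H) = sqrt(H**2 + I**2)
(B(3)*0 + O(8, 0))**2 = ((4 + 3**2)*0 + sqrt(0**2 + 8**2))**2 = ((4 + 9)*0 + sqrt(0 + 64))**2 = (13*0 + sqrt(64))**2 = (0 + 8)**2 = 8**2 = 64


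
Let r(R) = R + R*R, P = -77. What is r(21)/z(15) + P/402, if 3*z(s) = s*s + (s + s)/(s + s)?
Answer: 269885/45426 ≈ 5.9412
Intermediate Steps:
z(s) = ⅓ + s²/3 (z(s) = (s*s + (s + s)/(s + s))/3 = (s² + (2*s)/((2*s)))/3 = (s² + (2*s)*(1/(2*s)))/3 = (s² + 1)/3 = (1 + s²)/3 = ⅓ + s²/3)
r(R) = R + R²
r(21)/z(15) + P/402 = (21*(1 + 21))/(⅓ + (⅓)*15²) - 77/402 = (21*22)/(⅓ + (⅓)*225) - 77*1/402 = 462/(⅓ + 75) - 77/402 = 462/(226/3) - 77/402 = 462*(3/226) - 77/402 = 693/113 - 77/402 = 269885/45426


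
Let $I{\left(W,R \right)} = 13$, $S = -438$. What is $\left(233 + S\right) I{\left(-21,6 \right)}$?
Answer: $-2665$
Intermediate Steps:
$\left(233 + S\right) I{\left(-21,6 \right)} = \left(233 - 438\right) 13 = \left(-205\right) 13 = -2665$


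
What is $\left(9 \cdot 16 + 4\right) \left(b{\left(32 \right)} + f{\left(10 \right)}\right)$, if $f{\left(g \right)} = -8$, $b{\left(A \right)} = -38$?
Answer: $-6808$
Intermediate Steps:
$\left(9 \cdot 16 + 4\right) \left(b{\left(32 \right)} + f{\left(10 \right)}\right) = \left(9 \cdot 16 + 4\right) \left(-38 - 8\right) = \left(144 + 4\right) \left(-46\right) = 148 \left(-46\right) = -6808$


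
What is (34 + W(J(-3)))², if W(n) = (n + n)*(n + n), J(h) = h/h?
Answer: 1444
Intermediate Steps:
J(h) = 1
W(n) = 4*n² (W(n) = (2*n)*(2*n) = 4*n²)
(34 + W(J(-3)))² = (34 + 4*1²)² = (34 + 4*1)² = (34 + 4)² = 38² = 1444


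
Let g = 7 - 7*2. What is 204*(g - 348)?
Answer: -72420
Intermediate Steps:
g = -7 (g = 7 - 14 = -7)
204*(g - 348) = 204*(-7 - 348) = 204*(-355) = -72420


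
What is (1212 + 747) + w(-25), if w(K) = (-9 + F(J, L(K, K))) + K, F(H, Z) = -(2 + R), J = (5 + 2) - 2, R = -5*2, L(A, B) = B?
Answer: 1933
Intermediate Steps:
R = -10
J = 5 (J = 7 - 2 = 5)
F(H, Z) = 8 (F(H, Z) = -(2 - 10) = -1*(-8) = 8)
w(K) = -1 + K (w(K) = (-9 + 8) + K = -1 + K)
(1212 + 747) + w(-25) = (1212 + 747) + (-1 - 25) = 1959 - 26 = 1933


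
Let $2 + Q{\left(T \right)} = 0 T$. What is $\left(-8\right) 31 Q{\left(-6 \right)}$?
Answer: $496$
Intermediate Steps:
$Q{\left(T \right)} = -2$ ($Q{\left(T \right)} = -2 + 0 T = -2 + 0 = -2$)
$\left(-8\right) 31 Q{\left(-6 \right)} = \left(-8\right) 31 \left(-2\right) = \left(-248\right) \left(-2\right) = 496$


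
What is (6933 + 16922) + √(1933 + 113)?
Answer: 23855 + √2046 ≈ 23900.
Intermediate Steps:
(6933 + 16922) + √(1933 + 113) = 23855 + √2046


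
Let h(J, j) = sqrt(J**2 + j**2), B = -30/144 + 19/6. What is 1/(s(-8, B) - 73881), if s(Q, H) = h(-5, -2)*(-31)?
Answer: -73881/5458374292 + 31*sqrt(29)/5458374292 ≈ -1.3505e-5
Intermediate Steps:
B = 71/24 (B = -30*1/144 + 19*(1/6) = -5/24 + 19/6 = 71/24 ≈ 2.9583)
s(Q, H) = -31*sqrt(29) (s(Q, H) = sqrt((-5)**2 + (-2)**2)*(-31) = sqrt(25 + 4)*(-31) = sqrt(29)*(-31) = -31*sqrt(29))
1/(s(-8, B) - 73881) = 1/(-31*sqrt(29) - 73881) = 1/(-73881 - 31*sqrt(29))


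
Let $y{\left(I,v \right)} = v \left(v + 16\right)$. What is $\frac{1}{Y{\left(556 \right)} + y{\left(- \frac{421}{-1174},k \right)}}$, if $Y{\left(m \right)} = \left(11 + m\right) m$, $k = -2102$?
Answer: $\frac{1}{4700024} \approx 2.1276 \cdot 10^{-7}$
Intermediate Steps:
$y{\left(I,v \right)} = v \left(16 + v\right)$
$Y{\left(m \right)} = m \left(11 + m\right)$
$\frac{1}{Y{\left(556 \right)} + y{\left(- \frac{421}{-1174},k \right)}} = \frac{1}{556 \left(11 + 556\right) - 2102 \left(16 - 2102\right)} = \frac{1}{556 \cdot 567 - -4384772} = \frac{1}{315252 + 4384772} = \frac{1}{4700024}$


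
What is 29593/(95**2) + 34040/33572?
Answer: 325176799/75746825 ≈ 4.2929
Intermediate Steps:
29593/(95**2) + 34040/33572 = 29593/9025 + 34040*(1/33572) = 29593*(1/9025) + 8510/8393 = 29593/9025 + 8510/8393 = 325176799/75746825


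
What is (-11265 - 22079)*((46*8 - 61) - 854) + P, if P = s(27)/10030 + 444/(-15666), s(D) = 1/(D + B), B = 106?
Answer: 9075413645577553/497578270 ≈ 1.8239e+7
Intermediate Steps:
s(D) = 1/(106 + D) (s(D) = 1/(D + 106) = 1/(106 + D))
P = -14101807/497578270 (P = 1/((106 + 27)*10030) + 444/(-15666) = (1/10030)/133 + 444*(-1/15666) = (1/133)*(1/10030) - 74/2611 = 1/1333990 - 74/2611 = -14101807/497578270 ≈ -0.028341)
(-11265 - 22079)*((46*8 - 61) - 854) + P = (-11265 - 22079)*((46*8 - 61) - 854) - 14101807/497578270 = -33344*((368 - 61) - 854) - 14101807/497578270 = -33344*(307 - 854) - 14101807/497578270 = -33344*(-547) - 14101807/497578270 = 18239168 - 14101807/497578270 = 9075413645577553/497578270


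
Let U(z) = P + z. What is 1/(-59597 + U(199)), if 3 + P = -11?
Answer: -1/59412 ≈ -1.6832e-5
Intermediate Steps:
P = -14 (P = -3 - 11 = -14)
U(z) = -14 + z
1/(-59597 + U(199)) = 1/(-59597 + (-14 + 199)) = 1/(-59597 + 185) = 1/(-59412) = -1/59412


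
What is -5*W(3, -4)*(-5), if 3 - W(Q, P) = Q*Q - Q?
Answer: -75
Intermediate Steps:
W(Q, P) = 3 + Q - Q**2 (W(Q, P) = 3 - (Q*Q - Q) = 3 - (Q**2 - Q) = 3 + (Q - Q**2) = 3 + Q - Q**2)
-5*W(3, -4)*(-5) = -5*(3 + 3 - 1*3**2)*(-5) = -5*(3 + 3 - 1*9)*(-5) = -5*(3 + 3 - 9)*(-5) = -5*(-3)*(-5) = 15*(-5) = -75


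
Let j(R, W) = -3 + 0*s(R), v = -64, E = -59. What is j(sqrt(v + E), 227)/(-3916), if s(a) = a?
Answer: 3/3916 ≈ 0.00076609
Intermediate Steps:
j(R, W) = -3 (j(R, W) = -3 + 0*R = -3 + 0 = -3)
j(sqrt(v + E), 227)/(-3916) = -3/(-3916) = -3*(-1/3916) = 3/3916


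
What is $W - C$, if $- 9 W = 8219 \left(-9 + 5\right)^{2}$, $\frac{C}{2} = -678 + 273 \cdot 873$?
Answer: $- \frac{4409222}{9} \approx -4.8991 \cdot 10^{5}$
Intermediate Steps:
$C = 475302$ ($C = 2 \left(-678 + 273 \cdot 873\right) = 2 \left(-678 + 238329\right) = 2 \cdot 237651 = 475302$)
$W = - \frac{131504}{9}$ ($W = - \frac{8219 \left(-9 + 5\right)^{2}}{9} = - \frac{8219 \left(-4\right)^{2}}{9} = - \frac{8219 \cdot 16}{9} = \left(- \frac{1}{9}\right) 131504 = - \frac{131504}{9} \approx -14612.0$)
$W - C = - \frac{131504}{9} - 475302 = - \frac{4409222}{9}$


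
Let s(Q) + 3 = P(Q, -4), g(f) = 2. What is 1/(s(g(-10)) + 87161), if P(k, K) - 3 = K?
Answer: 1/87157 ≈ 1.1474e-5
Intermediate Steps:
P(k, K) = 3 + K
s(Q) = -4 (s(Q) = -3 + (3 - 4) = -3 - 1 = -4)
1/(s(g(-10)) + 87161) = 1/(-4 + 87161) = 1/87157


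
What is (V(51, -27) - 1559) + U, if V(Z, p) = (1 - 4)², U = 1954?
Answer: 404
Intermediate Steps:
V(Z, p) = 9 (V(Z, p) = (-3)² = 9)
(V(51, -27) - 1559) + U = (9 - 1559) + 1954 = -1550 + 1954 = 404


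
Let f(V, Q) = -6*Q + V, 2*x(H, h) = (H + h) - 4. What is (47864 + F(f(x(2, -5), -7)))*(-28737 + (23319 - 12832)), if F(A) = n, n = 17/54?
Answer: -23585141125/27 ≈ -8.7352e+8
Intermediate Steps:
x(H, h) = -2 + H/2 + h/2 (x(H, h) = ((H + h) - 4)/2 = (-4 + H + h)/2 = -2 + H/2 + h/2)
f(V, Q) = V - 6*Q
n = 17/54 (n = 17*(1/54) = 17/54 ≈ 0.31481)
F(A) = 17/54
(47864 + F(f(x(2, -5), -7)))*(-28737 + (23319 - 12832)) = (47864 + 17/54)*(-28737 + (23319 - 12832)) = 2584673*(-28737 + 10487)/54 = (2584673/54)*(-18250) = -23585141125/27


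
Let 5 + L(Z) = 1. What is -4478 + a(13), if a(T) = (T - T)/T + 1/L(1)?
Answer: -17913/4 ≈ -4478.3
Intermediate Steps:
L(Z) = -4 (L(Z) = -5 + 1 = -4)
a(T) = -1/4 (a(T) = (T - T)/T + 1/(-4) = 0/T + 1*(-1/4) = 0 - 1/4 = -1/4)
-4478 + a(13) = -4478 - 1/4 = -17913/4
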